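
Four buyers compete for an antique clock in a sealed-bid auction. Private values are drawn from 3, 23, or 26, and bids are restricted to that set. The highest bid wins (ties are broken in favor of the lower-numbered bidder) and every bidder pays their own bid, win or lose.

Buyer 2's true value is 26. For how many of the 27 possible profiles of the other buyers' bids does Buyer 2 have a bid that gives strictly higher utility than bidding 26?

13

Others bid (3, 3, 3): truth gives 0; bid 23 gives 3 > 0. Violating.
Others bid (3, 3, 23): truth gives 0; bid 23 gives 3 > 0. Violating.
Others bid (3, 23, 3): truth gives 0; bid 23 gives 3 > 0. Violating.
Others bid (3, 23, 23): truth gives 0; bid 23 gives 3 > 0. Violating.
Others bid (3, 3, 26): truth gives 0; no alternative beats it.
Others bid (3, 23, 26): truth gives 0; no alternative beats it.
(Checking all 27 profiles: 13 have a profitable deviation, 14 do not.)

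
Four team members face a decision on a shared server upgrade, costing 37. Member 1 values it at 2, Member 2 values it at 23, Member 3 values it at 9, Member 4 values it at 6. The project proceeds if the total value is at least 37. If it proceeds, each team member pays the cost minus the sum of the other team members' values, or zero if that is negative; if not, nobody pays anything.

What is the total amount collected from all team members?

29

Total value 40 ≥ cost 37, so it is built.
Member 1: others sum to 38; max(0, 37 - 38) = 0.
Member 2: others sum to 17; max(0, 37 - 17) = 20.
Member 3: others sum to 31; max(0, 37 - 31) = 6.
Member 4: others sum to 34; max(0, 37 - 34) = 3.
Total collected = 0 + 20 + 6 + 3 = 29.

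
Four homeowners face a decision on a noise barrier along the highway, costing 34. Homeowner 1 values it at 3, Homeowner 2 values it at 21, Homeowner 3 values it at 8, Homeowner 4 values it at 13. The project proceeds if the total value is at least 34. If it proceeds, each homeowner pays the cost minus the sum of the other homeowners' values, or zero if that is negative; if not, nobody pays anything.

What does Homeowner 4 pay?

Total value 45 ≥ cost 34, so the project is built.
The other homeowners' values sum to 32.
Cost minus that sum is 34 - 32 = 2.

2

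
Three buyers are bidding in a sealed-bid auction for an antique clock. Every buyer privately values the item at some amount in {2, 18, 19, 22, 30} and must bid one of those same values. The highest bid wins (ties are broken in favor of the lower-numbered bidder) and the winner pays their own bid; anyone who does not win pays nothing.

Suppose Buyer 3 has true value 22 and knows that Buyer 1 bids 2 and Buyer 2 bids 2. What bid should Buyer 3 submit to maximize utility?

Bid 2: loses, pays 0, utility 0.
Bid 18: wins, pays 18, utility 22 - 18 = 4.
Bid 19: wins, pays 19, utility 22 - 19 = 3.
Bid 22: wins, pays 22, utility 22 - 22 = 0.
Bid 30: wins, pays 30, utility 22 - 30 = -8.
The best choice is 18 with utility 4.

18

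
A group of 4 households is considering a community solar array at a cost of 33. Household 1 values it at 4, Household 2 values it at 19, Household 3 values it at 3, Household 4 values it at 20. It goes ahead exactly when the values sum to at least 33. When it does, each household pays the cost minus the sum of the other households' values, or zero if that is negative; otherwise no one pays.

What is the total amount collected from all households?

13

Total value 46 ≥ cost 33, so it is built.
Household 1: others sum to 42; max(0, 33 - 42) = 0.
Household 2: others sum to 27; max(0, 33 - 27) = 6.
Household 3: others sum to 43; max(0, 33 - 43) = 0.
Household 4: others sum to 26; max(0, 33 - 26) = 7.
Total collected = 0 + 6 + 0 + 7 = 13.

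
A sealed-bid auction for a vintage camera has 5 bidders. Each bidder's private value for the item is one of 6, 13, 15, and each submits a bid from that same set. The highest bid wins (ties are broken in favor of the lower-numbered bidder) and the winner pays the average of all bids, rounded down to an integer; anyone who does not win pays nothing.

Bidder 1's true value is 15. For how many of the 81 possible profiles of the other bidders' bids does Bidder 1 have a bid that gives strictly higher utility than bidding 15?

9

Others bid (6, 6, 6, 6): truth gives 8; bid 6 gives 9 > 8. Violating.
Others bid (6, 6, 6, 13): truth gives 6; bid 13 gives 7 > 6. Violating.
Others bid (6, 6, 13, 6): truth gives 6; bid 13 gives 7 > 6. Violating.
Others bid (6, 13, 6, 6): truth gives 6; bid 13 gives 7 > 6. Violating.
Others bid (6, 6, 6, 15): truth gives 6; no alternative beats it.
Others bid (6, 6, 13, 13): truth gives 5; no alternative beats it.
(Checking all 81 profiles: 9 have a profitable deviation, 72 do not.)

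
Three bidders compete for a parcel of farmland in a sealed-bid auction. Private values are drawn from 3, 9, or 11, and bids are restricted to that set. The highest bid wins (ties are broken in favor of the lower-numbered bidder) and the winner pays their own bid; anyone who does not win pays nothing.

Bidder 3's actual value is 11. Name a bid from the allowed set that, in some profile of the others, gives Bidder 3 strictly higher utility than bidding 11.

9

Suppose Bidder 1 bids 3 and Bidder 2 bids 3.
Bid 11: wins, pays 11, utility 11 - 11 = 0.
Bid 9: wins, pays 9, utility 11 - 9 = 2.
So bidding 9 beats truth here (2 > 0).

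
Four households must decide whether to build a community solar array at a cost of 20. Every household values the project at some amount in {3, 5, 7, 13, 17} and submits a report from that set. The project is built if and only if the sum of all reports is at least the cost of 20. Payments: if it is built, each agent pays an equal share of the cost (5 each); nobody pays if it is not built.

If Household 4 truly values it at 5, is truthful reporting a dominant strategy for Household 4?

Check each profile of the others' reports and compare truth against every alternative report.
Others report (3, 3, 3): truth gives 0, best alternative gives 0.
Others report (3, 3, 5): truth gives 0, best alternative gives 0.
Others report (3, 3, 7): truth gives 0, best alternative gives 0.
Others report (3, 3, 13): truth gives 0, best alternative gives 0.
Others report (3, 3, 17): truth gives 0, best alternative gives 0.
Others report (3, 5, 3): truth gives 0, best alternative gives 0.
(Remaining 119 profiles checked similarly; truth is weakly best in each.)
In every case the truthful report is at least as good as any alternative, so it is a dominant strategy.

Yes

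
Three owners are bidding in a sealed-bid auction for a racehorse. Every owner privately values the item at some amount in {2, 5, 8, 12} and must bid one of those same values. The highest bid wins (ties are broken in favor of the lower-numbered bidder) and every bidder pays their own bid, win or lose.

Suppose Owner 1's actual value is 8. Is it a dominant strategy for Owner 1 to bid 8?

Consider the case where Owner 2 bids 2 and Owner 3 bids 2.
Truthful bid 8: wins, pays 8, utility 8 - 8 = 0.
Bid 2 instead: wins, pays 2, utility 8 - 2 = 6.
Since 6 > 0, bidding 2 is strictly better here, so truthful bidding is not dominant.

No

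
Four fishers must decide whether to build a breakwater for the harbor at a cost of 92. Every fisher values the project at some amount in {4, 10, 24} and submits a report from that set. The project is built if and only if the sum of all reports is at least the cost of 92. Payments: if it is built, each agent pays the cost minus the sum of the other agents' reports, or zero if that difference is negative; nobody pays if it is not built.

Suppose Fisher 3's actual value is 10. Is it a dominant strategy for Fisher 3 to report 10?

Check each profile of the others' reports and compare truth against every alternative report.
Others report (4, 4, 4): truth gives 0, best alternative gives 0.
Others report (4, 4, 10): truth gives 0, best alternative gives 0.
Others report (4, 4, 24): truth gives 0, best alternative gives 0.
Others report (4, 10, 4): truth gives 0, best alternative gives 0.
Others report (4, 10, 10): truth gives 0, best alternative gives 0.
Others report (4, 10, 24): truth gives 0, best alternative gives 0.
(Remaining 21 profiles checked similarly; truth is weakly best in each.)
In every case the truthful report is at least as good as any alternative, so it is a dominant strategy.

Yes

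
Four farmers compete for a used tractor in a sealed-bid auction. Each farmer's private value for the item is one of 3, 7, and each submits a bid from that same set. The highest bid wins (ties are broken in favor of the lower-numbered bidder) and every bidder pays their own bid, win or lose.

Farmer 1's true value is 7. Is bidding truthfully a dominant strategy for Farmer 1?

No

Consider the case where Farmer 2 bids 3, Farmer 3 bids 3 and Farmer 4 bids 3.
Truthful bid 7: wins, pays 7, utility 7 - 7 = 0.
Bid 3 instead: wins, pays 3, utility 7 - 3 = 4.
Since 4 > 0, bidding 3 is strictly better here, so truthful bidding is not dominant.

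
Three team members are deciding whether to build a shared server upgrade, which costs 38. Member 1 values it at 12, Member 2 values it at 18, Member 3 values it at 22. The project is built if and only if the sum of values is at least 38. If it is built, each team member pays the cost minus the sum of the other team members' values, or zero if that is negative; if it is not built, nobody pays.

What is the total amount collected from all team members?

12

Total value 52 ≥ cost 38, so it is built.
Member 1: others sum to 40; max(0, 38 - 40) = 0.
Member 2: others sum to 34; max(0, 38 - 34) = 4.
Member 3: others sum to 30; max(0, 38 - 30) = 8.
Total collected = 0 + 4 + 8 = 12.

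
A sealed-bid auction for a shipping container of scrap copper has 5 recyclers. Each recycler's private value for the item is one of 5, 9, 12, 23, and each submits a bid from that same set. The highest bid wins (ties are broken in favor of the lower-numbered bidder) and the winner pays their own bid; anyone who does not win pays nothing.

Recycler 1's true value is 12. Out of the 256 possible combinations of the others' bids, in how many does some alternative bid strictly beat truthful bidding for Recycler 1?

Others bid (5, 5, 5, 5): truth gives 0; bid 5 gives 7 > 0. Violating.
Others bid (5, 5, 5, 9): truth gives 0; bid 9 gives 3 > 0. Violating.
Others bid (5, 5, 9, 5): truth gives 0; bid 9 gives 3 > 0. Violating.
Others bid (5, 5, 9, 9): truth gives 0; bid 9 gives 3 > 0. Violating.
Others bid (5, 5, 5, 12): truth gives 0; no alternative beats it.
Others bid (5, 5, 5, 23): truth gives 0; no alternative beats it.
(Checking all 256 profiles: 16 have a profitable deviation, 240 do not.)

16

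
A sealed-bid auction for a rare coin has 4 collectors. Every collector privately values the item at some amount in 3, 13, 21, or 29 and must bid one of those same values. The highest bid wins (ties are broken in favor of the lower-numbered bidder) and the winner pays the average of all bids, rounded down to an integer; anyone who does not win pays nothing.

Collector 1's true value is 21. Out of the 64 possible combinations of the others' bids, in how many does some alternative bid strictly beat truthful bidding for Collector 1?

23

Others bid (3, 3, 3): truth gives 14; bid 3 gives 18 > 14. Violating.
Others bid (3, 3, 13): truth gives 11; bid 13 gives 13 > 11. Violating.
Others bid (3, 3, 29): truth gives 0; bid 29 gives 5 > 0. Violating.
Others bid (3, 13, 3): truth gives 11; bid 13 gives 13 > 11. Violating.
Others bid (3, 3, 21): truth gives 9; no alternative beats it.
Others bid (3, 13, 21): truth gives 7; no alternative beats it.
(Checking all 64 profiles: 23 have a profitable deviation, 41 do not.)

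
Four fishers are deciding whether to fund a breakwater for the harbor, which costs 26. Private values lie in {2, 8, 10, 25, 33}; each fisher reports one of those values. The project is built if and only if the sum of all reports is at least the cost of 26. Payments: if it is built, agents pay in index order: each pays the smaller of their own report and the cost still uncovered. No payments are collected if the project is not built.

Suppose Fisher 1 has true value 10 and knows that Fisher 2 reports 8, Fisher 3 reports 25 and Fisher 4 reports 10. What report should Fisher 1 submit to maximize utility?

Report 2: project built, pays 2, utility 10 - 2 = 8.
Report 8: project built, pays 8, utility 10 - 8 = 2.
Report 10: project built, pays 10, utility 10 - 10 = 0.
Report 25: project built, pays 25, utility 10 - 25 = -15.
Report 33: project built, pays 26, utility 10 - 26 = -16.
The best choice is 2 with utility 8.

2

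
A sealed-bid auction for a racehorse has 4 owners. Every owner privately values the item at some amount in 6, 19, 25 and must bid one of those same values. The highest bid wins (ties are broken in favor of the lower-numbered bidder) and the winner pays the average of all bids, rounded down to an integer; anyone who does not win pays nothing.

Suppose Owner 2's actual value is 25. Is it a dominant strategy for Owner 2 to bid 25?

No

Consider the case where Owner 1 bids 6, Owner 3 bids 6 and Owner 4 bids 6.
Truthful bid 25: wins, pays 10, utility 25 - 10 = 15.
Bid 19 instead: wins, pays 9, utility 25 - 9 = 16.
Since 16 > 15, bidding 19 is strictly better here, so truthful bidding is not dominant.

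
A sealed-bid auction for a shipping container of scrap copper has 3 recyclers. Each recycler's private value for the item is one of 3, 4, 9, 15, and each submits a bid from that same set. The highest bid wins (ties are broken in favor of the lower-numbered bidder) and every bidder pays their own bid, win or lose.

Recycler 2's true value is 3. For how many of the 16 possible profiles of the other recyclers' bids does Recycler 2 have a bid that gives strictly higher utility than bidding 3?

2

Others bid (3, 3): truth gives -3; bid 4 gives -1 > -3. Violating.
Others bid (3, 4): truth gives -3; bid 4 gives -1 > -3. Violating.
Others bid (3, 9): truth gives -3; no alternative beats it.
Others bid (3, 15): truth gives -3; no alternative beats it.
(Checking all 16 profiles: 2 have a profitable deviation, 14 do not.)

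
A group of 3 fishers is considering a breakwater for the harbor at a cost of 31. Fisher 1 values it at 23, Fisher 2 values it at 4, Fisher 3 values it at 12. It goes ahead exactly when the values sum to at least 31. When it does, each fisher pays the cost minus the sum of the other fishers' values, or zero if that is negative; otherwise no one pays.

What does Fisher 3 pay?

Total value 39 ≥ cost 31, so the project is built.
The other fishers' values sum to 27.
Cost minus that sum is 31 - 27 = 4.

4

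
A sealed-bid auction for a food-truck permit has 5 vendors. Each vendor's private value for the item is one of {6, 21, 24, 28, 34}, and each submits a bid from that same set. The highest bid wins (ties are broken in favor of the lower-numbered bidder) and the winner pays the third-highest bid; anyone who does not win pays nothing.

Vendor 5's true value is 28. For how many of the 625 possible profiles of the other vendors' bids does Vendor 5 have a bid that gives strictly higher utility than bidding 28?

Others bid (6, 6, 6, 28): truth gives 0; bid 34 gives 22 > 0. Violating.
Others bid (6, 6, 21, 28): truth gives 0; bid 34 gives 7 > 0. Violating.
Others bid (6, 6, 24, 28): truth gives 0; bid 34 gives 4 > 0. Violating.
Others bid (6, 6, 28, 6): truth gives 0; bid 34 gives 22 > 0. Violating.
Others bid (6, 6, 6, 6): truth gives 22; no alternative beats it.
Others bid (6, 6, 6, 21): truth gives 22; no alternative beats it.
(Checking all 625 profiles: 108 have a profitable deviation, 517 do not.)

108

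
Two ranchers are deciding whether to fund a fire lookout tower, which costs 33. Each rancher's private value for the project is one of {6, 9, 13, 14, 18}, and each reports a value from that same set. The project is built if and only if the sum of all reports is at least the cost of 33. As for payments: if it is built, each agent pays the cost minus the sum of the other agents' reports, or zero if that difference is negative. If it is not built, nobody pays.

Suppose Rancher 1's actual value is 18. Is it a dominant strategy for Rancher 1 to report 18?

Check each profile of the others' reports and compare truth against every alternative report.
Others report (18): truth gives 3, best alternative gives 0.
Others report (6): truth gives 0, best alternative gives 0.
Others report (9): truth gives 0, best alternative gives 0.
Others report (13): truth gives 0, best alternative gives 0.
Others report (14): truth gives 0, best alternative gives 0.
In every case the truthful report is at least as good as any alternative, so it is a dominant strategy.

Yes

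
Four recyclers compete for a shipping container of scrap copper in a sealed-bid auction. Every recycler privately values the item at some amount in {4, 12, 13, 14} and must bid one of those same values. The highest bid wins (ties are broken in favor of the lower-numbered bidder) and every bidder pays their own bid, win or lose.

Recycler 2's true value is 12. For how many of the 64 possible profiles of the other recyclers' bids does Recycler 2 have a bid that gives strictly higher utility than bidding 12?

60

Others bid (4, 4, 13): truth gives -12; bid 13 gives -1 > -12. Violating.
Others bid (4, 4, 14): truth gives -12; bid 14 gives -2 > -12. Violating.
Others bid (4, 12, 13): truth gives -12; bid 13 gives -1 > -12. Violating.
Others bid (4, 12, 14): truth gives -12; bid 14 gives -2 > -12. Violating.
Others bid (4, 4, 4): truth gives 0; no alternative beats it.
Others bid (4, 4, 12): truth gives 0; no alternative beats it.
(Checking all 64 profiles: 60 have a profitable deviation, 4 do not.)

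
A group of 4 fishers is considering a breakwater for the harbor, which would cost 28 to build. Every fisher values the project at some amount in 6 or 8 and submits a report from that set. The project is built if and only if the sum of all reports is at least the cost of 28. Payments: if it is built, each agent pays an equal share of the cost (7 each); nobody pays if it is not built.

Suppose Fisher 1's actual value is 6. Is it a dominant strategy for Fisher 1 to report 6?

Check each profile of the others' reports and compare truth against every alternative report.
Others report (6, 6, 8): truth gives 0, best alternative gives -1.
Others report (6, 8, 6): truth gives 0, best alternative gives -1.
Others report (8, 6, 6): truth gives 0, best alternative gives -1.
Others report (6, 8, 8): truth gives -1, best alternative gives -1.
Others report (8, 6, 8): truth gives -1, best alternative gives -1.
Others report (8, 8, 6): truth gives -1, best alternative gives -1.
(Remaining 2 profiles checked similarly; truth is weakly best in each.)
In every case the truthful report is at least as good as any alternative, so it is a dominant strategy.

Yes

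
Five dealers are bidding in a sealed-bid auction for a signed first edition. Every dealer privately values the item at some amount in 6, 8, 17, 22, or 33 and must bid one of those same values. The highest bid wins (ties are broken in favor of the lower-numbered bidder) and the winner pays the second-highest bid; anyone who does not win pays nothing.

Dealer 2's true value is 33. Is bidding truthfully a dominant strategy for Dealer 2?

Yes

Check each profile of the others' bids and compare truth against every alternative bid.
Others bid (22, 6, 6, 6): truth gives 11, best alternative gives 0.
Others bid (22, 6, 6, 8): truth gives 11, best alternative gives 0.
Others bid (22, 6, 6, 17): truth gives 11, best alternative gives 0.
Others bid (22, 6, 6, 22): truth gives 11, best alternative gives 0.
Others bid (22, 6, 8, 6): truth gives 11, best alternative gives 0.
Others bid (22, 6, 8, 8): truth gives 11, best alternative gives 0.
(Remaining 619 profiles checked similarly; truth is weakly best in each.)
In every case the truthful bid is at least as good as any alternative, so it is a dominant strategy.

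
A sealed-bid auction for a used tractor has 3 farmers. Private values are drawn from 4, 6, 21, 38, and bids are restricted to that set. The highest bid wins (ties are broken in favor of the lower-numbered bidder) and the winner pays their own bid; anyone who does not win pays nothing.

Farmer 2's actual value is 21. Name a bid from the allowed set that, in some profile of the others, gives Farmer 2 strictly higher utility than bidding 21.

6

Suppose Farmer 1 bids 4 and Farmer 3 bids 4.
Bid 21: wins, pays 21, utility 21 - 21 = 0.
Bid 6: wins, pays 6, utility 21 - 6 = 15.
So bidding 6 beats truth here (15 > 0).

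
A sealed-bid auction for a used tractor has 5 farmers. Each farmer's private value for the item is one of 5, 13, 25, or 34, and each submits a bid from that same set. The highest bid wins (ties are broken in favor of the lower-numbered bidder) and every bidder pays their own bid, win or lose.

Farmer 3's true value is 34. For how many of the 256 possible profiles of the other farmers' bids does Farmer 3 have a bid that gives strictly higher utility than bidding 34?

Others bid (5, 5, 5, 5): truth gives 0; bid 13 gives 21 > 0. Violating.
Others bid (5, 5, 5, 13): truth gives 0; bid 13 gives 21 > 0. Violating.
Others bid (5, 5, 5, 25): truth gives 0; bid 25 gives 9 > 0. Violating.
Others bid (5, 5, 13, 5): truth gives 0; bid 13 gives 21 > 0. Violating.
Others bid (5, 5, 5, 34): truth gives 0; no alternative beats it.
Others bid (5, 5, 13, 34): truth gives 0; no alternative beats it.
(Checking all 256 profiles: 148 have a profitable deviation, 108 do not.)

148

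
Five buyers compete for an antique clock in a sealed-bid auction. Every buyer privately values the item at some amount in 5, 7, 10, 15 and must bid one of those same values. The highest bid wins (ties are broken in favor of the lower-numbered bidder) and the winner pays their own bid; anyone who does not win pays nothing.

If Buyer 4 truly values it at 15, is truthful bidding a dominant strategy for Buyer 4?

No

Consider the case where Buyer 1 bids 5, Buyer 2 bids 5, Buyer 3 bids 5 and Buyer 5 bids 5.
Truthful bid 15: wins, pays 15, utility 15 - 15 = 0.
Bid 7 instead: wins, pays 7, utility 15 - 7 = 8.
Since 8 > 0, bidding 7 is strictly better here, so truthful bidding is not dominant.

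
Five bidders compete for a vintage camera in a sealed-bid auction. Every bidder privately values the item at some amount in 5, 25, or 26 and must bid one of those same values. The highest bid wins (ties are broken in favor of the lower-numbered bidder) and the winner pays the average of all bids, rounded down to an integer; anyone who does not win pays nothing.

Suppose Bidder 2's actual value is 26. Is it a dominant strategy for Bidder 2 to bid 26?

Check each profile of the others' bids and compare truth against every alternative bid.
Others bid (5, 5, 5, 26): truth gives 13, best alternative gives 0.
Others bid (5, 5, 26, 5): truth gives 13, best alternative gives 0.
Others bid (5, 26, 5, 5): truth gives 13, best alternative gives 0.
Others bid (25, 5, 5, 5): truth gives 13, best alternative gives 0.
Others bid (5, 5, 25, 26): truth gives 9, best alternative gives 0.
Others bid (5, 5, 26, 25): truth gives 9, best alternative gives 0.
(Remaining 75 profiles checked similarly; truth is weakly best in each.)
In every case the truthful bid is at least as good as any alternative, so it is a dominant strategy.

Yes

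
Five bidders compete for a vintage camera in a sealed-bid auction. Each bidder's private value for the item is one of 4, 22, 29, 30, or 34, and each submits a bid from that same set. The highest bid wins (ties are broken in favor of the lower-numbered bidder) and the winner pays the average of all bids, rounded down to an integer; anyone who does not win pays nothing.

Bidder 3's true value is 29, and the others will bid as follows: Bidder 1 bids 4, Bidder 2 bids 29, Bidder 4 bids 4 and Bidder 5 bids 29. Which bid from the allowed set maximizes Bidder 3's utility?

30

Bid 4: loses, pays 0, utility 0.
Bid 22: loses, pays 0, utility 0.
Bid 29: loses, pays 0, utility 0.
Bid 30: wins, pays 19, utility 29 - 19 = 10.
Bid 34: wins, pays 20, utility 29 - 20 = 9.
The best choice is 30 with utility 10.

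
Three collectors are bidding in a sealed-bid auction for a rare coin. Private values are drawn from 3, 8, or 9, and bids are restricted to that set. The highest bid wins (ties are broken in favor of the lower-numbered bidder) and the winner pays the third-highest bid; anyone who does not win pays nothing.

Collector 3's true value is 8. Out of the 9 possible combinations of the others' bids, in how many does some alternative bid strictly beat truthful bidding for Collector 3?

2

Others bid (3, 8): truth gives 0; bid 9 gives 5 > 0. Violating.
Others bid (8, 3): truth gives 0; bid 9 gives 5 > 0. Violating.
Others bid (3, 3): truth gives 5; no alternative beats it.
Others bid (3, 9): truth gives 0; no alternative beats it.
(Checking all 9 profiles: 2 have a profitable deviation, 7 do not.)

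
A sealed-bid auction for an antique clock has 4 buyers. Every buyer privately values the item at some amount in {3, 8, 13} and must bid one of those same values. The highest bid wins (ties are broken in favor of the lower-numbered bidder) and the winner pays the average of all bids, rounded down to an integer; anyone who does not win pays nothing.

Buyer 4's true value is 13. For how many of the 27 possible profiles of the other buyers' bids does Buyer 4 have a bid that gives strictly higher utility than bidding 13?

1

Others bid (3, 3, 3): truth gives 8; bid 8 gives 9 > 8. Violating.
Others bid (3, 3, 8): truth gives 7; no alternative beats it.
Others bid (3, 3, 13): truth gives 0; no alternative beats it.
(Checking all 27 profiles: 1 has a profitable deviation, 26 do not.)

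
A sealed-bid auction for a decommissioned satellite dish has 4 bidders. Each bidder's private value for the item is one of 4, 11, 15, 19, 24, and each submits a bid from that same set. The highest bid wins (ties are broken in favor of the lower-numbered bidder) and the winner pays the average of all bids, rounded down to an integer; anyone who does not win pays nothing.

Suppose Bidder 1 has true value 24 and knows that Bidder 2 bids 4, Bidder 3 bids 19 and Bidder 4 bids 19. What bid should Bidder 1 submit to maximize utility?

Bid 4: loses, pays 0, utility 0.
Bid 11: loses, pays 0, utility 0.
Bid 15: loses, pays 0, utility 0.
Bid 19: wins, pays 15, utility 24 - 15 = 9.
Bid 24: wins, pays 16, utility 24 - 16 = 8.
The best choice is 19 with utility 9.

19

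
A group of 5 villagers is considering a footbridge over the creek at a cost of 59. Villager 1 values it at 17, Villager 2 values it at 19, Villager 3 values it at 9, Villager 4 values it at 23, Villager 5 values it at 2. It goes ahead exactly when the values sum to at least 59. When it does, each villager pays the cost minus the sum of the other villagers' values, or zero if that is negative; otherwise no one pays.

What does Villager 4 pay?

Total value 70 ≥ cost 59, so the project is built.
The other villagers' values sum to 47.
Cost minus that sum is 59 - 47 = 12.

12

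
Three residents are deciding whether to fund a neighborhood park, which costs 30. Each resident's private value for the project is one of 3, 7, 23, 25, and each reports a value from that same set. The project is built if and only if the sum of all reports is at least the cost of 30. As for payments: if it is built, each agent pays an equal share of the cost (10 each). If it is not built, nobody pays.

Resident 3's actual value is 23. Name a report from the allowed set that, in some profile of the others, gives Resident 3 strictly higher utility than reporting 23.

25

Suppose Resident 1 reports 3 and Resident 2 reports 3.
Report 23: project not built, utility 0.
Report 25: project built, pays 10, utility 23 - 10 = 13.
So reporting 25 beats truth here (13 > 0).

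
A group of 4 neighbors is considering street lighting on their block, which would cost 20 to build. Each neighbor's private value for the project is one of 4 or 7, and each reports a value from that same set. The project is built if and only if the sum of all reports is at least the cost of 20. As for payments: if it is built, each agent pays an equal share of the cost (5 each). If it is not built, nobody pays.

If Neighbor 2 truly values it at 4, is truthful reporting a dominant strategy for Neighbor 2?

Yes

Check each profile of the others' reports and compare truth against every alternative report.
Others report (4, 4, 7): truth gives 0, best alternative gives -1.
Others report (4, 7, 4): truth gives 0, best alternative gives -1.
Others report (7, 4, 4): truth gives 0, best alternative gives -1.
Others report (4, 7, 7): truth gives -1, best alternative gives -1.
Others report (7, 4, 7): truth gives -1, best alternative gives -1.
Others report (7, 7, 4): truth gives -1, best alternative gives -1.
(Remaining 2 profiles checked similarly; truth is weakly best in each.)
In every case the truthful report is at least as good as any alternative, so it is a dominant strategy.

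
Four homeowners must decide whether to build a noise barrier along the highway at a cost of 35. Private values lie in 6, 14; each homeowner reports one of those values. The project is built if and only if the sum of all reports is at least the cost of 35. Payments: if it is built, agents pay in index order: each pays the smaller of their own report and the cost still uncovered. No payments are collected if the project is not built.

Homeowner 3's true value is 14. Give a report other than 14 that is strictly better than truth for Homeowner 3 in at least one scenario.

6

Suppose Homeowner 1 reports 6, Homeowner 2 reports 14 and Homeowner 4 reports 14.
Report 14: project built, pays 14, utility 14 - 14 = 0.
Report 6: project built, pays 6, utility 14 - 6 = 8.
So reporting 6 beats truth here (8 > 0).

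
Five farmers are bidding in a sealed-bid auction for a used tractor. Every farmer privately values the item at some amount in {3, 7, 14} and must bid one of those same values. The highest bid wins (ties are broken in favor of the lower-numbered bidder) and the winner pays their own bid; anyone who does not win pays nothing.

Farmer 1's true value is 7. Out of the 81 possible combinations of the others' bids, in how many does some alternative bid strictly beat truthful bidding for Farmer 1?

1

Others bid (3, 3, 3, 3): truth gives 0; bid 3 gives 4 > 0. Violating.
Others bid (3, 3, 3, 7): truth gives 0; no alternative beats it.
Others bid (3, 3, 3, 14): truth gives 0; no alternative beats it.
(Checking all 81 profiles: 1 has a profitable deviation, 80 do not.)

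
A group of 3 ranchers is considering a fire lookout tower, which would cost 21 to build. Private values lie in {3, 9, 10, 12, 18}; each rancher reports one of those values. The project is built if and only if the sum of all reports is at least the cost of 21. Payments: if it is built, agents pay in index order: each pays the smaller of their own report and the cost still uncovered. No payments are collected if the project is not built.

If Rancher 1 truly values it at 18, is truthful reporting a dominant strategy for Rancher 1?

Consider the case where Rancher 2 reports 3 and Rancher 3 reports 9.
Truthful report 18: project built, pays 18, utility 18 - 18 = 0.
Report 9 instead: project built, pays 9, utility 18 - 9 = 9.
Since 9 > 0, reporting 9 is strictly better here, so truthful reporting is not dominant.

No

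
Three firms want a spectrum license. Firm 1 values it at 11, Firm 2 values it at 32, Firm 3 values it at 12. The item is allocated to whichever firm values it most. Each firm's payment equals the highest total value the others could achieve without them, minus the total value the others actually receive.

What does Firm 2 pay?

Firm 2 has the highest value and receives the item.
Without Firm 2, the item would go to the next-highest value, 12, so the others could achieve 12.
With Firm 2 present and winning, the others receive nothing, so their total is 0.
Payment = 12 - 0 = 12.

12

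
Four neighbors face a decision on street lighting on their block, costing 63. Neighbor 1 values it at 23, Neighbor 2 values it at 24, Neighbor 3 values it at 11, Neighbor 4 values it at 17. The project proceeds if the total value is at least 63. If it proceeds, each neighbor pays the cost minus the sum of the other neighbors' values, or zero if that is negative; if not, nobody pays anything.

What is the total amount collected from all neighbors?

Total value 75 ≥ cost 63, so it is built.
Neighbor 1: others sum to 52; max(0, 63 - 52) = 11.
Neighbor 2: others sum to 51; max(0, 63 - 51) = 12.
Neighbor 3: others sum to 64; max(0, 63 - 64) = 0.
Neighbor 4: others sum to 58; max(0, 63 - 58) = 5.
Total collected = 11 + 12 + 0 + 5 = 28.

28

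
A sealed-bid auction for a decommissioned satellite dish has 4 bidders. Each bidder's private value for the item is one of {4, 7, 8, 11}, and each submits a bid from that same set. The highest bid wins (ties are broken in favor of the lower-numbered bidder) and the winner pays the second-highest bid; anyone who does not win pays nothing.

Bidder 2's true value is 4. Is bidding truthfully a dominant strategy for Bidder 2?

Check each profile of the others' bids and compare truth against every alternative bid.
Others bid (4, 4, 7): truth gives 0, best alternative gives -3.
Others bid (4, 7, 4): truth gives 0, best alternative gives -3.
Others bid (4, 7, 7): truth gives 0, best alternative gives -3.
Others bid (4, 4, 4): truth gives 0, best alternative gives 0.
Others bid (4, 4, 8): truth gives 0, best alternative gives 0.
Others bid (4, 4, 11): truth gives 0, best alternative gives 0.
(Remaining 58 profiles checked similarly; truth is weakly best in each.)
In every case the truthful bid is at least as good as any alternative, so it is a dominant strategy.

Yes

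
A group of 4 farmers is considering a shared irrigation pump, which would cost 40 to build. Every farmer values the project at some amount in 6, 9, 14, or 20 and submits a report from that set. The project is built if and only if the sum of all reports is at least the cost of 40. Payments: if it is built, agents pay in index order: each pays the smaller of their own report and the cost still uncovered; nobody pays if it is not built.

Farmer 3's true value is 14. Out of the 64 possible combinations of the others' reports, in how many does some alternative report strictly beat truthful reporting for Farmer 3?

35

Others report (6, 6, 20): truth gives 0; report 9 gives 5 > 0. Violating.
Others report (6, 9, 20): truth gives 0; report 6 gives 8 > 0. Violating.
Others report (6, 14, 14): truth gives 0; report 6 gives 8 > 0. Violating.
Others report (6, 14, 20): truth gives 0; report 6 gives 8 > 0. Violating.
Others report (6, 6, 6): truth gives 0; no alternative beats it.
Others report (6, 6, 9): truth gives 0; no alternative beats it.
(Checking all 64 profiles: 35 have a profitable deviation, 29 do not.)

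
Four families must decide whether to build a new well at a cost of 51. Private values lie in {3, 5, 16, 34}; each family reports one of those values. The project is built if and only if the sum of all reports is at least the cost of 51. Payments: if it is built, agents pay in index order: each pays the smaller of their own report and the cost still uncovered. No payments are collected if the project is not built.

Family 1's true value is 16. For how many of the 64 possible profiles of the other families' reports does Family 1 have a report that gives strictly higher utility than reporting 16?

Others report (3, 16, 34): truth gives 0; report 3 gives 13 > 0. Violating.
Others report (3, 34, 16): truth gives 0; report 3 gives 13 > 0. Violating.
Others report (3, 34, 34): truth gives 0; report 3 gives 13 > 0. Violating.
Others report (5, 16, 34): truth gives 0; report 3 gives 13 > 0. Violating.
Others report (3, 3, 3): truth gives 0; no alternative beats it.
Others report (3, 3, 5): truth gives 0; no alternative beats it.
(Checking all 64 profiles: 26 have a profitable deviation, 38 do not.)

26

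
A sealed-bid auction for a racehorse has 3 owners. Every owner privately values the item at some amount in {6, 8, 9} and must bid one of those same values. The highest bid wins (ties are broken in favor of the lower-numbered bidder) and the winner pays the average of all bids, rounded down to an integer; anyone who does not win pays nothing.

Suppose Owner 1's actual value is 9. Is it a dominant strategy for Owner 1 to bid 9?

Consider the case where Owner 2 bids 6 and Owner 3 bids 6.
Truthful bid 9: wins, pays 7, utility 9 - 7 = 2.
Bid 6 instead: wins, pays 6, utility 9 - 6 = 3.
Since 3 > 2, bidding 6 is strictly better here, so truthful bidding is not dominant.

No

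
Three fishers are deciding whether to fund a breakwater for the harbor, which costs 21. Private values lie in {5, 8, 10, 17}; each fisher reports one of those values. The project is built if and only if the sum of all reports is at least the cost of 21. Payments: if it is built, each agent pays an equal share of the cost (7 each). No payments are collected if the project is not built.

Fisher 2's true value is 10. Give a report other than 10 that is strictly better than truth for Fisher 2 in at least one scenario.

Suppose Fisher 1 reports 5 and Fisher 3 reports 5.
Report 10: project not built, utility 0.
Report 17: project built, pays 7, utility 10 - 7 = 3.
So reporting 17 beats truth here (3 > 0).

17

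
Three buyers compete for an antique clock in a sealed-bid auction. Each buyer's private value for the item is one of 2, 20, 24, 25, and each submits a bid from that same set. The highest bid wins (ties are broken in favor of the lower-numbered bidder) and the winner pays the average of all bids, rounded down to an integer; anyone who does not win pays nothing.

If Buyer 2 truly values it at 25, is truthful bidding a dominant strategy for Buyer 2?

Consider the case where Buyer 1 bids 2 and Buyer 3 bids 2.
Truthful bid 25: wins, pays 9, utility 25 - 9 = 16.
Bid 20 instead: wins, pays 8, utility 25 - 8 = 17.
Since 17 > 16, bidding 20 is strictly better here, so truthful bidding is not dominant.

No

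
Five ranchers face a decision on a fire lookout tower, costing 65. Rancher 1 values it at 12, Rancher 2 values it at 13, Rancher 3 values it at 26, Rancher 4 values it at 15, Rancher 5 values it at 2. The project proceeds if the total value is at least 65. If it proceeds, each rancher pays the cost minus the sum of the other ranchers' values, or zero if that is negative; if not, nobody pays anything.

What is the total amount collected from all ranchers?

Total value 68 ≥ cost 65, so it is built.
Rancher 1: others sum to 56; max(0, 65 - 56) = 9.
Rancher 2: others sum to 55; max(0, 65 - 55) = 10.
Rancher 3: others sum to 42; max(0, 65 - 42) = 23.
Rancher 4: others sum to 53; max(0, 65 - 53) = 12.
Rancher 5: others sum to 66; max(0, 65 - 66) = 0.
Total collected = 9 + 10 + 23 + 12 + 0 = 54.

54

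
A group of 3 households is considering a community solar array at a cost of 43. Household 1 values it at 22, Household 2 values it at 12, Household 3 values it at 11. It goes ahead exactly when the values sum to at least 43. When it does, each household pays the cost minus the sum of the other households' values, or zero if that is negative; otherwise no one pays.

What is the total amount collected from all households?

Total value 45 ≥ cost 43, so it is built.
Household 1: others sum to 23; max(0, 43 - 23) = 20.
Household 2: others sum to 33; max(0, 43 - 33) = 10.
Household 3: others sum to 34; max(0, 43 - 34) = 9.
Total collected = 20 + 10 + 9 = 39.

39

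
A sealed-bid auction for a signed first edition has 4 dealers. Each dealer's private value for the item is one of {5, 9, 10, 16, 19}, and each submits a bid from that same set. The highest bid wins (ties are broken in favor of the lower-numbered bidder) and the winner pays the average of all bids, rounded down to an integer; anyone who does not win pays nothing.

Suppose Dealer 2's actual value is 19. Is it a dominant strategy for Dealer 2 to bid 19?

Consider the case where Dealer 1 bids 5, Dealer 3 bids 5 and Dealer 4 bids 5.
Truthful bid 19: wins, pays 8, utility 19 - 8 = 11.
Bid 9 instead: wins, pays 6, utility 19 - 6 = 13.
Since 13 > 11, bidding 9 is strictly better here, so truthful bidding is not dominant.

No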